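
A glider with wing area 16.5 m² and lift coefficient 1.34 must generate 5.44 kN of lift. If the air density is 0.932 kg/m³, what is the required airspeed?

v = 23 m/s

L = ½ρv²S·CL ⇒ v = √(2L/(ρ·S·CL))
v = √(2 × 5440 / (0.932 × 16.5 × 1.34)) = √528 = 23 m/s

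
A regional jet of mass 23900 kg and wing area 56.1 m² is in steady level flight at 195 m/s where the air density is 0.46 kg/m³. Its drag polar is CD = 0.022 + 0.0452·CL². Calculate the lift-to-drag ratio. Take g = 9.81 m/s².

L/D = 14.8

Weight W = mg = 23900 × 9.81 = 2.3446×10^5 N; in level flight L = W.
Dynamic pressure q = 0.5 × 0.46 × 195² = 8746 Pa.
CL = 2W/(ρv²S) = 2×2.3446×10^5/(0.46×195²×56.1) = 0.4779.
CD = 0.022 + 0.0452 × 0.4779² = 0.03232.
L/D = CL/CD = 0.4779 / 0.03232 = 14.8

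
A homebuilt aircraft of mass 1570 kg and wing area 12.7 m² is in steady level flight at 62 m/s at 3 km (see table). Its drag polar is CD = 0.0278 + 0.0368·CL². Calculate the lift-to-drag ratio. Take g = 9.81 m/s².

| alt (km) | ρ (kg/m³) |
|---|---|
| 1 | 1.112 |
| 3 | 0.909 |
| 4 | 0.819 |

L/D = 15.2

At 3 km, from the table: ρ = 0.909 kg/m³.
Level flight ⇒ L = W = m·g = 1570 × 9.81 = 15402 N.
q = ½ρv² = ½ × 0.909 × 62² = 1747 Pa.
CL = 2W/(ρv²S) = 2×15402/(0.909×62²×12.7) = 0.6941.
CD = 0.0278 + 0.0368 × 0.6941² = 0.04553.
L/D = CL/CD = 0.6941 / 0.04553 = 15.2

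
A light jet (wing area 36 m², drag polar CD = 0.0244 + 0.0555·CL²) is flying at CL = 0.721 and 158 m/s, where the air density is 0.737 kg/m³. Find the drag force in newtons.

CD = 0.0244 + 0.0555 × 0.721² = 0.05325
D = ½ρv²S·CD = ½ × 0.737 × 158² × 36 × 0.05325 = 17600 N

D = 17600 N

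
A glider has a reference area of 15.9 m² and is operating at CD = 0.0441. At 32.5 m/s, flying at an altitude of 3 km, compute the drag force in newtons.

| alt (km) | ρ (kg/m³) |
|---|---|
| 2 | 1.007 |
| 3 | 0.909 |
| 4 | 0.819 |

D = 337 N

At 3 km, from the table: ρ = 0.909 kg/m³.
D = ½ρv²S·CD = ½ × 0.909 × 32.5² × 15.9 × 0.0441 = 337 N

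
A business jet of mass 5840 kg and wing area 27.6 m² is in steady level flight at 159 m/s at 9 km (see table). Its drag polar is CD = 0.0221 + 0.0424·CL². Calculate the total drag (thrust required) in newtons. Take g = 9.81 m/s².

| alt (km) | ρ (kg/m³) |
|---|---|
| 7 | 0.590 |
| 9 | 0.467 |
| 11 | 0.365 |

At 9 km, from the table: ρ = 0.467 kg/m³.
Weight W = mg = 5840 × 9.81 = 57290 N; in level flight L = W.
q = ½ρv² = ½ × 0.467 × 159² = 5903 Pa.
CL = 2W/(ρv²S) = 2×57290/(0.467×159²×27.6) = 0.3516.
CD = 0.0221 + 0.0424 × 0.3516² = 0.02734.
D = q·S·CD = 5903 × 27.6 × 0.02734 = 4455 N

D = 4450 N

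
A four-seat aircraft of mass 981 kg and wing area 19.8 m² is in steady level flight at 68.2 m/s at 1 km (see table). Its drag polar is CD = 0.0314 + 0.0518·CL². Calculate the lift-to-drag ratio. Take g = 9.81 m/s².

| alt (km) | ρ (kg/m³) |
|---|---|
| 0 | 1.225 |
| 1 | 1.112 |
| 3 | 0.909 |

L/D = 5.66

At 1 km, from the table: ρ = 1.112 kg/m³.
Level flight ⇒ L = W = m·g = 981 × 9.81 = 9623.6 N.
q = ½ρv² = ½ × 1.112 × 68.2² = 2586 Pa.
CL = W/(q·S) = 9623.6 / (2586 × 19.8) = 0.1879.
CD = 0.0314 + 0.0518 × 0.1879² = 0.03323.
L/D = CL/CD = 0.1879 / 0.03323 = 5.66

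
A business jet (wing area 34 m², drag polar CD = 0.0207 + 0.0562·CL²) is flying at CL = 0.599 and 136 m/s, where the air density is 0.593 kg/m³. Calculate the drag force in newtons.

CD = 0.0207 + 0.0562 × 0.599² = 0.04086
D = ½ρv²S·CD = ½ × 0.593 × 136² × 34 × 0.04086 = 7620 N

D = 7620 N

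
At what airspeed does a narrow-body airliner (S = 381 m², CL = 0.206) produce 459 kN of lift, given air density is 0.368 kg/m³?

L = ½ρv²S·CL ⇒ v = √(2L/(ρ·S·CL))
v = √(2 × 4.59×10^5 / (0.368 × 381 × 0.206)) = √31780 = 178 m/s

v = 178 m/s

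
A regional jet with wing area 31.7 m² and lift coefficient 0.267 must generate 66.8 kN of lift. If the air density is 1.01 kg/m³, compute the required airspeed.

L = ½ρv²S·CL ⇒ v = √(2L/(ρ·S·CL))
v = √(2 × 66800 / (1.01 × 31.7 × 0.267)) = √15630 = 125 m/s

v = 125 m/s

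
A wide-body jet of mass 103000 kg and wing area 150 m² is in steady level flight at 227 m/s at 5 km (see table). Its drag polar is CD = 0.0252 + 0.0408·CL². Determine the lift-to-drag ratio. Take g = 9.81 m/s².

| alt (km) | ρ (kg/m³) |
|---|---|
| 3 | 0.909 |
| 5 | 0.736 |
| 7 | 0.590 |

L/D = 11.7

At 5 km, from the table: ρ = 0.736 kg/m³.
Level flight ⇒ L = W = m·g = 103000 × 9.81 = 1.0104×10^6 N.
Dynamic pressure q = 0.5 × 0.736 × 227² = 18960 Pa.
CL = 2W/(ρv²S) = 2×1.0104×10^6/(0.736×227²×150) = 0.3552.
CD = 0.0252 + 0.0408 × 0.3552² = 0.03035.
L/D = CL/CD = 0.3552 / 0.03035 = 11.7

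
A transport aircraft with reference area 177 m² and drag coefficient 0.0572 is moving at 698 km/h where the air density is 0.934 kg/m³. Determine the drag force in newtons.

Convert speed: v = 698 km/h ÷ 3.6 = 193.9 m/s.
Dynamic pressure q = ½ρv² = ½ × 0.934 × 193.9² = 17560 Pa.
D = q·S·CD = 17560 × 177 × 0.0572 = 1.78×10^5 N ≈ 178 kN

D = 1.78×10^5 N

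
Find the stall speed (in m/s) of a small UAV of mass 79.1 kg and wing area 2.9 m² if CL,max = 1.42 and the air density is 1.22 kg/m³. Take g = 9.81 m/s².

Stall occurs when L = W at CL,max. W = mg = 79.1 × 9.81 = 776 N.
From L = ½ρV²S·CL,max = W: V_stall = √(2W/(ρSCL,max)) = √(2·776/(1.22·2.9·1.42))
V_stall = √308.9 = 17.6 m/s

V_stall = 17.6 m/s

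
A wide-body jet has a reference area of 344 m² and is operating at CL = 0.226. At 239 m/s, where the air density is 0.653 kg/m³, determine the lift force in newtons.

L = ½ρv²S·CL = ½ × 0.653 × 239² × 344 × 0.226 = 1.45×10^6 N ≈ 1450 kN

L = 1.45×10^6 N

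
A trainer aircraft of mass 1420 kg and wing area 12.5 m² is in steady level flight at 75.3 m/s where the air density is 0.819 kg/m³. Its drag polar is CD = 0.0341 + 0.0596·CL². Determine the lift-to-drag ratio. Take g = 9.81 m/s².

Weight W = mg = 1420 × 9.81 = 13930 N; in level flight L = W.
q = ½ρv² = ½ × 0.819 × 75.3² = 2322 Pa.
CL = 2W/(ρv²S) = 2×13930/(0.819×75.3²×12.5) = 0.48.
CD = 0.0341 + 0.0596 × 0.48² = 0.04783.
L/D = CL/CD = 0.48 / 0.04783 = 10

L/D = 10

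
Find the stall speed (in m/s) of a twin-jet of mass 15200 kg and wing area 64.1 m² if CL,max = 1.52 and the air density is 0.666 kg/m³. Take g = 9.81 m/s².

V_stall = 67.8 m/s

Stall occurs when L = W at CL,max. W = mg = 15200 × 9.81 = 1.491×10^5 N.
From L = ½ρV²S·CL,max = W: V_stall = √(2W/(ρSCL,max)) = √(2·1.491×10^5/(0.666·64.1·1.52))
V_stall = √4596 = 67.8 m/s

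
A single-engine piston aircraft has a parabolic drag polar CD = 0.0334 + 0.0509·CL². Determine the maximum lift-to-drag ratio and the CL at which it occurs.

For CD = CD0 + K·CL², (L/D)max occurs at CL* = √(CD0/K) and equals 1/(2√(K·CD0)).
(L/D)max = 1/(2√(0.0509 × 0.0334)) = 1/(2 × 0.04123) = 12.1
CL* = √(0.0334/0.0509) = 0.81

(L/D)max = 12.1, at CL = 0.81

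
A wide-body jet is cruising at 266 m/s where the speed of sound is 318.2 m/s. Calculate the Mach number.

M = 0.836

M = v/a = 266 / 318.2 = 0.836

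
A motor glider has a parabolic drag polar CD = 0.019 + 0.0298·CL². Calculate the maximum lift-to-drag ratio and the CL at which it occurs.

(L/D)max = 21, at CL = 0.798

For CD = CD0 + K·CL², (L/D)max occurs at CL* = √(CD0/K) and equals 1/(2√(K·CD0)).
(L/D)max = 1/(2√(0.0298 × 0.019)) = 1/(2 × 0.02379) = 21
CL* = √(0.019/0.0298) = 0.798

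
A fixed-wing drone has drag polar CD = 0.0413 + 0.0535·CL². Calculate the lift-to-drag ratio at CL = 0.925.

L/D = 10.6

CD = 0.0413 + 0.0535 × 0.925² = 0.08708
L/D = CL/CD = 0.925 / 0.08708 = 10.6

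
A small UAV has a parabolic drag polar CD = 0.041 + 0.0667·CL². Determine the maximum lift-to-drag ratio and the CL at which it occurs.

(L/D)max = 9.56, at CL = 0.784

For CD = CD0 + K·CL², (L/D)max occurs at CL* = √(CD0/K) and equals 1/(2√(K·CD0)).
(L/D)max = 1/(2√(0.0667 × 0.041)) = 1/(2 × 0.05229) = 9.56
CL* = √(0.041/0.0667) = 0.784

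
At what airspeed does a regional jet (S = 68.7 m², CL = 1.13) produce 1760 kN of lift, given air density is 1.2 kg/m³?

v = 194 m/s

L = ½ρv²S·CL ⇒ v = √(2L/(ρ·S·CL))
v = √(2 × 1.76×10^6 / (1.2 × 68.7 × 1.13)) = √37790 = 194 m/s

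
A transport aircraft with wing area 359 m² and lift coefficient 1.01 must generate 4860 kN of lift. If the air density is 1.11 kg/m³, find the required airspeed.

L = ½ρv²S·CL ⇒ v = √(2L/(ρ·S·CL))
v = √(2 × 4.86×10^6 / (1.11 × 359 × 1.01)) = √24150 = 155 m/s

v = 155 m/s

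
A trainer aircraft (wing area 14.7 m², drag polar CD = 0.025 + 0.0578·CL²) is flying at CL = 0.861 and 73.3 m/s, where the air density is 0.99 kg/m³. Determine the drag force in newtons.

D = 2650 N

CD = 0.025 + 0.0578 × 0.861² = 0.06785
D = ½ρv²S·CD = ½ × 0.99 × 73.3² × 14.7 × 0.06785 = 2650 N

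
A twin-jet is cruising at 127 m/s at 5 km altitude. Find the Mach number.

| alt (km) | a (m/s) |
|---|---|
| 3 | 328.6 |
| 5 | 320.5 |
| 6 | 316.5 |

At 5 km, from the table: a = 320.5 m/s.
M = v/a = 127 / 320.5 = 0.396

M = 0.396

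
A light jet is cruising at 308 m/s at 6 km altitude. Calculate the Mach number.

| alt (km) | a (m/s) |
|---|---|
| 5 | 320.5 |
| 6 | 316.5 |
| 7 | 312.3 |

At 6 km, from the table: a = 316.5 m/s.
M = v/a = 308 / 316.5 = 0.973

M = 0.973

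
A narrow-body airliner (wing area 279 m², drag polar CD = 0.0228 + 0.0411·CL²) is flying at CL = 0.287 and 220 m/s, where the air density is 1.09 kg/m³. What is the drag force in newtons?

CD = 0.0228 + 0.0411 × 0.287² = 0.02619
D = ½ρv²S·CD = ½ × 1.09 × 220² × 279 × 0.02619 = 1.93×10^5 N

D = 1.93×10^5 N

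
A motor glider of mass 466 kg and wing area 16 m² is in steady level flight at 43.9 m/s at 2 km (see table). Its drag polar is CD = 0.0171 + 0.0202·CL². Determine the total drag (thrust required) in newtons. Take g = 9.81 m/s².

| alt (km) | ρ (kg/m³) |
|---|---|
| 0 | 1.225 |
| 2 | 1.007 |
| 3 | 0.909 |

At 2 km, from the table: ρ = 1.007 kg/m³.
In steady level flight, lift balances weight: W = mg = 466 × 9.81 = 4571.5 N.
Dynamic pressure q = 0.5 × 1.007 × 43.9² = 970.4 Pa.
CL = W/(q·S) = 4571.5 / (970.4 × 16) = 0.2944.
CD = 0.0171 + 0.0202 × 0.2944² = 0.01885.
D = q·S·CD = 970.4 × 16 × 0.01885 = 292.7 N

D = 293 N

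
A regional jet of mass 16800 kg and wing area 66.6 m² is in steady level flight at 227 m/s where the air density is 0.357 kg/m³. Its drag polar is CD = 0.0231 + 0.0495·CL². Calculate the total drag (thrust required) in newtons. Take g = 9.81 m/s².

In steady level flight, lift balances weight: W = mg = 16800 × 9.81 = 1.6481×10^5 N.
Dynamic pressure q = 0.5 × 0.357 × 227² = 9198 Pa.
CL = 2W/(ρv²S) = 2×1.6481×10^5/(0.357×227²×66.6) = 0.269.
CD = 0.0231 + 0.0495 × 0.269² = 0.02668.
D = q·S·CD = 9198 × 66.6 × 0.02668 = 16350 N

D = 16300 N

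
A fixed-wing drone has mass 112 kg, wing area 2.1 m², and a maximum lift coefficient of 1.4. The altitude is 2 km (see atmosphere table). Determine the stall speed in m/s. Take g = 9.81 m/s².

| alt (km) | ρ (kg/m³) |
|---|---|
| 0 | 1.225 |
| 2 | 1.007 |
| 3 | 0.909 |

At 2 km, from the table: ρ = 1.007 kg/m³.
At stall, lift equals weight: L = W = m·g = 112 × 9.81 = 1099 N.
V_stall = √(2W/(ρ·S·CL,max)) = √(2 × 1099 / (1.007 × 2.1 × 1.4))
V_stall = √742.2 = 27.2 m/s

V_stall = 27.2 m/s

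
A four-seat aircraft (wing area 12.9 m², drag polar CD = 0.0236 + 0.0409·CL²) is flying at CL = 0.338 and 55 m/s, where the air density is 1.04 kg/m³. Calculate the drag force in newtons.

CD = 0.0236 + 0.0409 × 0.338² = 0.02827
D = ½ρv²S·CD = ½ × 1.04 × 55² × 12.9 × 0.02827 = 574 N

D = 574 N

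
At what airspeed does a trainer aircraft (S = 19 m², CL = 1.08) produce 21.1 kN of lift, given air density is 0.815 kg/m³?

v = 50.2 m/s

L = ½ρv²S·CL ⇒ v = √(2L/(ρ·S·CL))
v = √(2 × 21100 / (0.815 × 19 × 1.08)) = √2523 = 50.2 m/s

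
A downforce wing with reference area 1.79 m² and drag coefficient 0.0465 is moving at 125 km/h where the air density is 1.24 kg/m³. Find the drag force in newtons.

Convert speed: v = 125 km/h ÷ 3.6 = 34.72 m/s.
Dynamic pressure q = ½ρv² = ½ × 1.24 × 34.72² = 747.5 Pa.
D = q·S·CD = 747.5 × 1.79 × 0.0465 = 62.2 N

D = 62.2 N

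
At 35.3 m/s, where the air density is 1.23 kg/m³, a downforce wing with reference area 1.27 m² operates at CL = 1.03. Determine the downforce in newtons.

Dynamic pressure q = ½ρv² = ½ × 1.23 × 35.3² = 766.3 Pa.
L = q·S·CL = 766.3 × 1.27 × 1.03 = 1000 N

L = 1000 N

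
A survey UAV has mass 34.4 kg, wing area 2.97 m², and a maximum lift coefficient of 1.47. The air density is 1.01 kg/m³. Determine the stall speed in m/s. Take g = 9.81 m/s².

Weight W = mg = 34.4 × 9.81 = 337.5 N.
From L = ½ρV²S·CL,max = W: V_stall = √(2W/(ρSCL,max)) = √(2·337.5/(1.01·2.97·1.47))
V_stall = √153.1 = 12.4 m/s

V_stall = 12.4 m/s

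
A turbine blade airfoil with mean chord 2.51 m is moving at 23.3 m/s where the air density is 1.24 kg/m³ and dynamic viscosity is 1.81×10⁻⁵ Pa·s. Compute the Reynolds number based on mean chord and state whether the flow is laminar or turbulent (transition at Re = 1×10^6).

Re = 4.01×10^6 (turbulent)

Re = ρ·v·c/μ = 1.24 × 23.3 × 2.51 / (1.81×10⁻⁵) = 4.01×10^6
Since 4.01×10^6 > 1×10^6, the flow is turbulent.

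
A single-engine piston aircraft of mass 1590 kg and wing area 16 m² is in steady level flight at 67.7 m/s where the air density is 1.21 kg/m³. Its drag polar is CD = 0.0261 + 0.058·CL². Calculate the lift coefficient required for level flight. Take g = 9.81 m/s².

In steady level flight, lift balances weight: W = mg = 1590 × 9.81 = 15598 N.
Dynamic pressure q = 0.5 × 1.21 × 67.7² = 2773 Pa.
Required CL = L/(qS) = 15598/(2773·16) = 0.3516.

CL = 0.352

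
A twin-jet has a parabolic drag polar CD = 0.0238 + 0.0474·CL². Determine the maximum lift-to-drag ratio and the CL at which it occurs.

(L/D)max = 14.9, at CL = 0.709

For CD = CD0 + K·CL², (L/D)max occurs at CL* = √(CD0/K) and equals 1/(2√(K·CD0)).
(L/D)max = 1/(2√(0.0474 × 0.0238)) = 1/(2 × 0.03359) = 14.9
CL* = √(0.0238/0.0474) = 0.709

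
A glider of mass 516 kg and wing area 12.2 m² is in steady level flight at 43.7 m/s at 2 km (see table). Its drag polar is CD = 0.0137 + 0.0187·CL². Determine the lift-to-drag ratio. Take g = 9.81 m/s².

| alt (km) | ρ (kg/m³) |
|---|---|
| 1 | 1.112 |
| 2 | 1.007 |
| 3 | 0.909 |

L/D = 25.1

At 2 km, from the table: ρ = 1.007 kg/m³.
In steady level flight, lift balances weight: W = mg = 516 × 9.81 = 5062 N.
Dynamic pressure q = 0.5 × 1.007 × 43.7² = 961.5 Pa.
Required CL = L/(qS) = 5062/(961.5·12.2) = 0.4315.
CD = 0.0137 + 0.0187 × 0.4315² = 0.01718.
L/D = CL/CD = 0.4315 / 0.01718 = 25.1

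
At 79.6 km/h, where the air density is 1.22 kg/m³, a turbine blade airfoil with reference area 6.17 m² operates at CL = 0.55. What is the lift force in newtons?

Convert speed: v = 79.6 km/h ÷ 3.6 = 22.11 m/s.
L = ½ρv²S·CL = ½ × 1.22 × 22.11² × 6.17 × 0.55 = 1010 N

L = 1010 N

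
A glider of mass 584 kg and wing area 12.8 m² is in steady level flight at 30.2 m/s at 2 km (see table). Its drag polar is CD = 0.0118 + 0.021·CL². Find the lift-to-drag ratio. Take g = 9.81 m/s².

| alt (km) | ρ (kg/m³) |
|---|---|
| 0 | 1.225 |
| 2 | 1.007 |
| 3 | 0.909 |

At 2 km, from the table: ρ = 1.007 kg/m³.
Weight W = mg = 584 × 9.81 = 5729 N; in level flight L = W.
Dynamic pressure q = 0.5 × 1.007 × 30.2² = 459.2 Pa.
Required CL = L/(qS) = 5729/(459.2·12.8) = 0.9747.
CD = 0.0118 + 0.021 × 0.9747² = 0.03175.
L/D = CL/CD = 0.9747 / 0.03175 = 30.7

L/D = 30.7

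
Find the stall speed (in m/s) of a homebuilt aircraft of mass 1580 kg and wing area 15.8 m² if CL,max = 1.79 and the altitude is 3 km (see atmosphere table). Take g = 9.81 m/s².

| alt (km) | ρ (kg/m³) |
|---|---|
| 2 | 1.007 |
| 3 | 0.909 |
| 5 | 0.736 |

At 3 km, from the table: ρ = 0.909 kg/m³.
Stall occurs when L = W at CL,max. W = mg = 1580 × 9.81 = 15500 N.
V_stall = √(2W/(ρ·S·CL,max)) = √(2 × 15500 / (0.909 × 15.8 × 1.79))
V_stall = √1206 = 34.7 m/s

V_stall = 34.7 m/s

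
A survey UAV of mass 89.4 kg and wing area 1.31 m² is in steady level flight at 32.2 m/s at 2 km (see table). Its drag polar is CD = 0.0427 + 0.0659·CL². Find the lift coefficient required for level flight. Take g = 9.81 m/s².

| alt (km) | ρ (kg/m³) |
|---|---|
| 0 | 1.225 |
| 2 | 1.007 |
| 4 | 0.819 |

CL = 1.28

At 2 km, from the table: ρ = 1.007 kg/m³.
In steady level flight, lift balances weight: W = mg = 89.4 × 9.81 = 877.01 N.
q = ½ρv² = ½ × 1.007 × 32.2² = 522 Pa.
CL = W/(q·S) = 877.01 / (522 × 1.31) = 1.282.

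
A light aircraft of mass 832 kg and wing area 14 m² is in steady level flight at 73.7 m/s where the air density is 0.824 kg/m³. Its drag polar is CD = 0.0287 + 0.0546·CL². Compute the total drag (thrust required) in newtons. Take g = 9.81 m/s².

D = 1020 N

Level flight ⇒ L = W = m·g = 832 × 9.81 = 8161.9 N.
q = ½ρv² = ½ × 0.824 × 73.7² = 2238 Pa.
Required CL = L/(qS) = 8161.9/(2238·14) = 0.2605.
CD = 0.0287 + 0.0546 × 0.2605² = 0.03241.
D = q·S·CD = 2238 × 14 × 0.03241 = 1015 N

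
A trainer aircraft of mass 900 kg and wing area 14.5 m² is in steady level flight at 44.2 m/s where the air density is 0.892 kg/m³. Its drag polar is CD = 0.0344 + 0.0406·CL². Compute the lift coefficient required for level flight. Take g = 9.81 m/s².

CL = 0.699

Level flight ⇒ L = W = m·g = 900 × 9.81 = 8829 N.
Dynamic pressure q = 0.5 × 0.892 × 44.2² = 871.3 Pa.
Required CL = L/(qS) = 8829/(871.3·14.5) = 0.6988.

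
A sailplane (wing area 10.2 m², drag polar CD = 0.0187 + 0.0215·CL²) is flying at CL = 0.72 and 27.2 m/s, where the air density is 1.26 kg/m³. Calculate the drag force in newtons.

CD = 0.0187 + 0.0215 × 0.72² = 0.02985
D = ½ρv²S·CD = ½ × 1.26 × 27.2² × 10.2 × 0.02985 = 142 N

D = 142 N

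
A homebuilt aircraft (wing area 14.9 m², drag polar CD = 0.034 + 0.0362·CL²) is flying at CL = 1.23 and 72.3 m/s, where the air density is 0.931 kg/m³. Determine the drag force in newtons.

CD = 0.034 + 0.0362 × 1.23² = 0.08877
D = ½ρv²S·CD = ½ × 0.931 × 72.3² × 14.9 × 0.08877 = 3220 N

D = 3220 N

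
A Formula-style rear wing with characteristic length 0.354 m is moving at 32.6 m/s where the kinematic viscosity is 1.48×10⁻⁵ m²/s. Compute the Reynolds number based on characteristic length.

Re = 7.8×10^5

Re = v·c/ν = 32.6 × 0.354 / (1.48×10⁻⁵) = 7.8×10^5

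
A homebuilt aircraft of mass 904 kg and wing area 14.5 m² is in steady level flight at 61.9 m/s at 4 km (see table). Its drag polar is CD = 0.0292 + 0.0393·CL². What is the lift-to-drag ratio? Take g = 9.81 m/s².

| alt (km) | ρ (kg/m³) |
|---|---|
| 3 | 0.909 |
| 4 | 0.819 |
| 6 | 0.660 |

At 4 km, from the table: ρ = 0.819 kg/m³.
Weight W = mg = 904 × 9.81 = 8868.2 N; in level flight L = W.
q = ½ρv² = ½ × 0.819 × 61.9² = 1569 Pa.
CL = 2W/(ρv²S) = 2×8868.2/(0.819×61.9²×14.5) = 0.3898.
CD = 0.0292 + 0.0393 × 0.3898² = 0.03517.
L/D = CL/CD = 0.3898 / 0.03517 = 11.1

L/D = 11.1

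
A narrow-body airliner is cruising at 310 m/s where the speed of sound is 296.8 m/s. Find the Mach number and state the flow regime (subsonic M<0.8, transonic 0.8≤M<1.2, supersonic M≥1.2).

M = v/a = 310 / 296.8 = 1.04
M = 1.04 → transonic.

M = 1.04 (transonic)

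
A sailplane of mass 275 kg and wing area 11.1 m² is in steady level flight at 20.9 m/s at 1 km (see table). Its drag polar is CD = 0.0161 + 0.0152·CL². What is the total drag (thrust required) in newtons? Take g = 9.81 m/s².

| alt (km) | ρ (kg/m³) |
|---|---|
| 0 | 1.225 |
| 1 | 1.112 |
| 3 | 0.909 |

At 1 km, from the table: ρ = 1.112 kg/m³.
Weight W = mg = 275 × 9.81 = 2697.8 N; in level flight L = W.
q = ½ρv² = ½ × 1.112 × 20.9² = 242.9 Pa.
Required CL = L/(qS) = 2697.8/(242.9·11.1) = 1.001.
CD = 0.0161 + 0.0152 × 1.001² = 0.03132.
D = q·S·CD = 242.9 × 11.1 × 0.03132 = 84.44 N

D = 84.4 N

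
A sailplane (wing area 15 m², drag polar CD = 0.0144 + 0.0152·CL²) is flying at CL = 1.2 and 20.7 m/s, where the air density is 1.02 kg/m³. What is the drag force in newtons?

D = 119 N

CD = 0.0144 + 0.0152 × 1.2² = 0.03629
D = ½ρv²S·CD = ½ × 1.02 × 20.7² × 15 × 0.03629 = 119 N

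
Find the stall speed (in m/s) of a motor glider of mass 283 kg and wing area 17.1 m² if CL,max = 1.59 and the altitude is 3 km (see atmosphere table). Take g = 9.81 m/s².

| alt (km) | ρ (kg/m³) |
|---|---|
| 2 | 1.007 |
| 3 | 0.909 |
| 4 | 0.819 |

At 3 km, from the table: ρ = 0.909 kg/m³.
Stall occurs when L = W at CL,max. W = mg = 283 × 9.81 = 2776 N.
From L = ½ρV²S·CL,max = W: V_stall = √(2W/(ρSCL,max)) = √(2·2776/(0.909·17.1·1.59))
V_stall = √224.7 = 15 m/s

V_stall = 15 m/s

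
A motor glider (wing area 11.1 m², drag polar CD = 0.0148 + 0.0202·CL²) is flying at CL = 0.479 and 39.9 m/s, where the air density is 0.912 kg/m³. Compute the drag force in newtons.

D = 157 N

CD = 0.0148 + 0.0202 × 0.479² = 0.01943
D = ½ρv²S·CD = ½ × 0.912 × 39.9² × 11.1 × 0.01943 = 157 N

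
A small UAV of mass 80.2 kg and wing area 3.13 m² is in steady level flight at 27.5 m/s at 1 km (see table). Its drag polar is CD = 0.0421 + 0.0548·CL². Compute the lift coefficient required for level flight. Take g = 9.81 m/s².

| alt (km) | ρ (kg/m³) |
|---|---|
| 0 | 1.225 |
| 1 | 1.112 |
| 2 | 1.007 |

CL = 0.598

At 1 km, from the table: ρ = 1.112 kg/m³.
In steady level flight, lift balances weight: W = mg = 80.2 × 9.81 = 786.76 N.
q = ½ρv² = ½ × 1.112 × 27.5² = 420.5 Pa.
CL = 2W/(ρv²S) = 2×786.76/(1.112×27.5²×3.13) = 0.5978.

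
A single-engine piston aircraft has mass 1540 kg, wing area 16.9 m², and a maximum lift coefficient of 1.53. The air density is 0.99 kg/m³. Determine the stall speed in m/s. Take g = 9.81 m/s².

V_stall = 34.4 m/s

Weight W = mg = 1540 × 9.81 = 15110 N.
V_stall = √(2W/(ρ·S·CL,max)) = √(2 × 15110 / (0.99 × 16.9 × 1.53))
V_stall = √1180 = 34.4 m/s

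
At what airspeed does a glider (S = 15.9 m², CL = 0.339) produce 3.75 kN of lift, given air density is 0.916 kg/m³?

v = 39 m/s

L = ½ρv²S·CL ⇒ v = √(2L/(ρ·S·CL))
v = √(2 × 3750 / (0.916 × 15.9 × 0.339)) = √1519 = 39 m/s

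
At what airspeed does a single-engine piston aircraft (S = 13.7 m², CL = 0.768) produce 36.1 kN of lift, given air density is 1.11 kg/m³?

L = ½ρv²S·CL ⇒ v = √(2L/(ρ·S·CL))
v = √(2 × 36100 / (1.11 × 13.7 × 0.768)) = √6182 = 78.6 m/s

v = 78.6 m/s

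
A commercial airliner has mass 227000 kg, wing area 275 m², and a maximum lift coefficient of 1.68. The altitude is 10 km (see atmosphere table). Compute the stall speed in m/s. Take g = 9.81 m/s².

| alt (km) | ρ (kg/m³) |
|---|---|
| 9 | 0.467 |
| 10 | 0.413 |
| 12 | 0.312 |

At 10 km, from the table: ρ = 0.413 kg/m³.
Weight W = mg = 227000 × 9.81 = 2.227×10^6 N.
From L = ½ρV²S·CL,max = W: V_stall = √(2W/(ρSCL,max)) = √(2·2.227×10^6/(0.413·275·1.68))
V_stall = √23340 = 153 m/s

V_stall = 153 m/s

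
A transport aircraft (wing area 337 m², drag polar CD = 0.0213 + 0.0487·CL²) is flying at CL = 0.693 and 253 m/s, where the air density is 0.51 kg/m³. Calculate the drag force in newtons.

CD = 0.0213 + 0.0487 × 0.693² = 0.04469
D = ½ρv²S·CD = ½ × 0.51 × 253² × 337 × 0.04469 = 2.46×10^5 N

D = 2.46×10^5 N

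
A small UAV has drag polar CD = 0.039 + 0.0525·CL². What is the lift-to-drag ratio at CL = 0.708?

L/D = 10.8

CD = 0.039 + 0.0525 × 0.708² = 0.06532
L/D = CL/CD = 0.708 / 0.06532 = 10.8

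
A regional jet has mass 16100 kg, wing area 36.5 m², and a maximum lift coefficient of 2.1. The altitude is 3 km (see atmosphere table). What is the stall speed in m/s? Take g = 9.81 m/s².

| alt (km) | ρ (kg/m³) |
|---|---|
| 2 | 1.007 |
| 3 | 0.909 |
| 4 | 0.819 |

V_stall = 67.3 m/s

At 3 km, from the table: ρ = 0.909 kg/m³.
Weight W = mg = 16100 × 9.81 = 1.579×10^5 N.
V_stall = √(2W/(ρ·S·CL,max)) = √(2 × 1.579×10^5 / (0.909 × 36.5 × 2.1))
V_stall = √4534 = 67.3 m/s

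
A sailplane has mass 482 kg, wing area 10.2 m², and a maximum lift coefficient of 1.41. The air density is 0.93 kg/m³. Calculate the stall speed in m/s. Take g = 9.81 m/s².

At stall, lift equals weight: L = W = m·g = 482 × 9.81 = 4728 N.
V_stall = √(2W/(ρ·S·CL,max)) = √(2 × 4728 / (0.93 × 10.2 × 1.41))
V_stall = √707 = 26.6 m/s

V_stall = 26.6 m/s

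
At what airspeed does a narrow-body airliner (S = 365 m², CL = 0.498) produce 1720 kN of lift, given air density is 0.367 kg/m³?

v = 227 m/s

L = ½ρv²S·CL ⇒ v = √(2L/(ρ·S·CL))
v = √(2 × 1.72×10^6 / (0.367 × 365 × 0.498)) = √51570 = 227 m/s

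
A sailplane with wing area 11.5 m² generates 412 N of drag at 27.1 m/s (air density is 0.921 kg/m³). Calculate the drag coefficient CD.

CD = 0.106

From D = ½ρv²S·CD, rearranging gives CD = 2D/(ρv²S).
CD = 2 × 412 / (0.921 × 27.1² × 11.5) = 0.106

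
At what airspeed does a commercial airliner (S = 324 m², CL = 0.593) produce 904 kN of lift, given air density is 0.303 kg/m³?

L = ½ρv²S·CL ⇒ v = √(2L/(ρ·S·CL))
v = √(2 × 9.04×10^5 / (0.303 × 324 × 0.593)) = √31060 = 176 m/s

v = 176 m/s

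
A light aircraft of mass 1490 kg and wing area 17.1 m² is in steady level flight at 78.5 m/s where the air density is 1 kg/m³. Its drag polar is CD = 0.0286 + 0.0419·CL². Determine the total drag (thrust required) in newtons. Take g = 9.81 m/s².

D = 1680 N

In steady level flight, lift balances weight: W = mg = 1490 × 9.81 = 14617 N.
q = ½ρv² = ½ × 1 × 78.5² = 3081 Pa.
Required CL = L/(qS) = 14617/(3081·17.1) = 0.2774.
CD = 0.0286 + 0.0419 × 0.2774² = 0.03182.
D = q·S·CD = 3081 × 17.1 × 0.03182 = 1677 N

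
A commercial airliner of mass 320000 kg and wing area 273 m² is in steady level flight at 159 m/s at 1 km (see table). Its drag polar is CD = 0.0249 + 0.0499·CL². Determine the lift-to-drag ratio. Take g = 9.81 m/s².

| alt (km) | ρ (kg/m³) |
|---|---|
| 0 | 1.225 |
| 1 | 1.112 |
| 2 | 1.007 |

At 1 km, from the table: ρ = 1.112 kg/m³.
Level flight ⇒ L = W = m·g = 320000 × 9.81 = 3.1392×10^6 N.
q = ½ρv² = ½ × 1.112 × 159² = 14060 Pa.
Required CL = L/(qS) = 3.1392×10^6/(14060·273) = 0.8181.
CD = 0.0249 + 0.0499 × 0.8181² = 0.05829.
L/D = CL/CD = 0.8181 / 0.05829 = 14

L/D = 14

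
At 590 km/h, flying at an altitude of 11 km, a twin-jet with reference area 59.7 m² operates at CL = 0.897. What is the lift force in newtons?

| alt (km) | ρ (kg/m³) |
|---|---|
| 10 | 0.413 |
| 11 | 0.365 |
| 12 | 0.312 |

At 11 km, from the table: ρ = 0.365 kg/m³.
Convert speed: v = 590 km/h ÷ 3.6 = 163.9 m/s.
L = ½ρv²S·CL = ½ × 0.365 × 163.9² × 59.7 × 0.897 = 2.62×10^5 N ≈ 262 kN

L = 2.62×10^5 N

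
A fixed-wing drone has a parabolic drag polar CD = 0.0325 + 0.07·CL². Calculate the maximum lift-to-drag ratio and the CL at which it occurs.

For CD = CD0 + K·CL², (L/D)max occurs at CL* = √(CD0/K) and equals 1/(2√(K·CD0)).
(L/D)max = 1/(2√(0.07 × 0.0325)) = 1/(2 × 0.0477) = 10.5
CL* = √(0.0325/0.07) = 0.681

(L/D)max = 10.5, at CL = 0.681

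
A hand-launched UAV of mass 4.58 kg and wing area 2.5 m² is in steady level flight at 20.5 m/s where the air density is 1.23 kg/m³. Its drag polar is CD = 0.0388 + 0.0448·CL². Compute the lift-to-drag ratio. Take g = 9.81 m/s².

L/D = 1.78

Weight W = mg = 4.58 × 9.81 = 44.93 N; in level flight L = W.
Dynamic pressure q = 0.5 × 1.23 × 20.5² = 258.5 Pa.
CL = 2W/(ρv²S) = 2×44.93/(1.23×20.5²×2.5) = 0.06954.
CD = 0.0388 + 0.0448 × 0.06954² = 0.03902.
L/D = CL/CD = 0.06954 / 0.03902 = 1.78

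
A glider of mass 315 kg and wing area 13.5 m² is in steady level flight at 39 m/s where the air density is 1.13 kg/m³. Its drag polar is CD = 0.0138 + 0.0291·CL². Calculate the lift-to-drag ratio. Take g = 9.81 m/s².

L/D = 16.8

In steady level flight, lift balances weight: W = mg = 315 × 9.81 = 3090.2 N.
Dynamic pressure q = 0.5 × 1.13 × 39² = 859.4 Pa.
CL = 2W/(ρv²S) = 2×3090.2/(1.13×39²×13.5) = 0.2664.
CD = 0.0138 + 0.0291 × 0.2664² = 0.01586.
L/D = CL/CD = 0.2664 / 0.01586 = 16.8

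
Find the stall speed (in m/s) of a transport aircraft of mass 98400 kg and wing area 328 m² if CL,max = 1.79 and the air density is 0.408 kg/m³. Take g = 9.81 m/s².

At stall, lift equals weight: L = W = m·g = 98400 × 9.81 = 9.653×10^5 N.
From L = ½ρV²S·CL,max = W: V_stall = √(2W/(ρSCL,max)) = √(2·9.653×10^5/(0.408·328·1.79))
V_stall = √8059 = 89.8 m/s

V_stall = 89.8 m/s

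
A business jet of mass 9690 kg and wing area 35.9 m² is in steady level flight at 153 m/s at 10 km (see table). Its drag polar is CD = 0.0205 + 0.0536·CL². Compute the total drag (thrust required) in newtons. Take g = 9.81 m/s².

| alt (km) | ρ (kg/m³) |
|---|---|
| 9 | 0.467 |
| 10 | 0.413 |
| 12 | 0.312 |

At 10 km, from the table: ρ = 0.413 kg/m³.
In steady level flight, lift balances weight: W = mg = 9690 × 9.81 = 95059 N.
q = ½ρv² = ½ × 0.413 × 153² = 4834 Pa.
CL = 2W/(ρv²S) = 2×95059/(0.413×153²×35.9) = 0.5478.
CD = 0.0205 + 0.0536 × 0.5478² = 0.03658.
D = q·S·CD = 4834 × 35.9 × 0.03658 = 6349 N

D = 6350 N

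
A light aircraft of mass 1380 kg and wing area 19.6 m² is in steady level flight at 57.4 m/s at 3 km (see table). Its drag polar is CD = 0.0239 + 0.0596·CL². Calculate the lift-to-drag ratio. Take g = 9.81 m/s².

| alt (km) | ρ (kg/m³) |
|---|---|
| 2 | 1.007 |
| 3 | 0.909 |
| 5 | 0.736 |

At 3 km, from the table: ρ = 0.909 kg/m³.
In steady level flight, lift balances weight: W = mg = 1380 × 9.81 = 13538 N.
Dynamic pressure q = 0.5 × 0.909 × 57.4² = 1497 Pa.
CL = 2W/(ρv²S) = 2×13538/(0.909×57.4²×19.6) = 0.4612.
CD = 0.0239 + 0.0596 × 0.4612² = 0.03658.
L/D = CL/CD = 0.4612 / 0.03658 = 12.6

L/D = 12.6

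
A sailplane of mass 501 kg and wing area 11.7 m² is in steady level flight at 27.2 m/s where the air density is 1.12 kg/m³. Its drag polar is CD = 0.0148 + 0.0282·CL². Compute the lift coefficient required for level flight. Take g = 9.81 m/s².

In steady level flight, lift balances weight: W = mg = 501 × 9.81 = 4914.8 N.
q = ½ρv² = ½ × 1.12 × 27.2² = 414.3 Pa.
CL = 2W/(ρv²S) = 2×4914.8/(1.12×27.2²×11.7) = 1.014.

CL = 1.01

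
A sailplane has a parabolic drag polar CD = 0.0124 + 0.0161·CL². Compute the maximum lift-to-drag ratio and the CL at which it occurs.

(L/D)max = 35.4, at CL = 0.878

For CD = CD0 + K·CL², (L/D)max occurs at CL* = √(CD0/K) and equals 1/(2√(K·CD0)).
(L/D)max = 1/(2√(0.0161 × 0.0124)) = 1/(2 × 0.01413) = 35.4
CL* = √(0.0124/0.0161) = 0.878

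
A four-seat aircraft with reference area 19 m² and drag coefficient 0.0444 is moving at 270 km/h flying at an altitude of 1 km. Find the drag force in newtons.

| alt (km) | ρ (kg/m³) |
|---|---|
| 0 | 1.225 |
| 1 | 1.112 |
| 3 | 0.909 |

At 1 km, from the table: ρ = 1.112 kg/m³.
Convert speed: v = 270 km/h ÷ 3.6 = 75 m/s.
D = ½ρv²S·CD = ½ × 1.112 × 75² × 19 × 0.0444 = 2640 N

D = 2640 N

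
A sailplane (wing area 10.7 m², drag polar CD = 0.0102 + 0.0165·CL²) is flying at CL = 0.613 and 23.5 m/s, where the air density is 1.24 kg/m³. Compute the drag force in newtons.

CD = 0.0102 + 0.0165 × 0.613² = 0.0164
D = ½ρv²S·CD = ½ × 1.24 × 23.5² × 10.7 × 0.0164 = 60.1 N

D = 60.1 N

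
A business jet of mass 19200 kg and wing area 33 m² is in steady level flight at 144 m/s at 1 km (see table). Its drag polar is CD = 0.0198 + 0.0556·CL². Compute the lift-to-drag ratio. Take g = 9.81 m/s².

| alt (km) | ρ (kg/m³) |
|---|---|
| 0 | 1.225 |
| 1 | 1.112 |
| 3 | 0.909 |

At 1 km, from the table: ρ = 1.112 kg/m³.
In steady level flight, lift balances weight: W = mg = 19200 × 9.81 = 1.8835×10^5 N.
q = ½ρv² = ½ × 1.112 × 144² = 11530 Pa.
CL = W/(q·S) = 1.8835×10^5 / (11530 × 33) = 0.4951.
CD = 0.0198 + 0.0556 × 0.4951² = 0.03343.
L/D = CL/CD = 0.4951 / 0.03343 = 14.8

L/D = 14.8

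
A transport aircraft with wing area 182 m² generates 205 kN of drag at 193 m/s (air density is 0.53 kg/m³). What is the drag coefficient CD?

CD = 0.114

From D = ½ρv²S·CD, rearranging gives CD = 2D/(ρv²S).
CD = 2 × 2.05×10^5 / (0.53 × 193² × 182) = 0.114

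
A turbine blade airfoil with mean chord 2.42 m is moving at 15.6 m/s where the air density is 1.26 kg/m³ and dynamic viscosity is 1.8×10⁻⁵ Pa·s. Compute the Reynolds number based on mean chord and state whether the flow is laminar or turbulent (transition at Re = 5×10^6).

Re = 2.64×10^6 (laminar)

Re = ρ·v·c/μ = 1.26 × 15.6 × 2.42 / (1.8×10⁻⁵) = 2.64×10^6
Since 2.64×10^6 < 5×10^6, the flow is laminar.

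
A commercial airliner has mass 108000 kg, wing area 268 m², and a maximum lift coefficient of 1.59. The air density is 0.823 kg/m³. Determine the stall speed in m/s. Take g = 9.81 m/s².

At stall, lift equals weight: L = W = m·g = 108000 × 9.81 = 1.059×10^6 N.
V_stall = √(2W/(ρ·S·CL,max)) = √(2 × 1.059×10^6 / (0.823 × 268 × 1.59))
V_stall = √6042 = 77.7 m/s

V_stall = 77.7 m/s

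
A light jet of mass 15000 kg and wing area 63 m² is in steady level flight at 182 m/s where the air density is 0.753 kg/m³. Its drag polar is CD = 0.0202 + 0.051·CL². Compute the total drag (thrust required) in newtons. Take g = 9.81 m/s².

D = 17300 N

Weight W = mg = 15000 × 9.81 = 1.4715×10^5 N; in level flight L = W.
q = ½ρv² = ½ × 0.753 × 182² = 12470 Pa.
Required CL = L/(qS) = 1.4715×10^5/(12470·63) = 0.1873.
CD = 0.0202 + 0.051 × 0.1873² = 0.02199.
D = q·S·CD = 12470 × 63 × 0.02199 = 17280 N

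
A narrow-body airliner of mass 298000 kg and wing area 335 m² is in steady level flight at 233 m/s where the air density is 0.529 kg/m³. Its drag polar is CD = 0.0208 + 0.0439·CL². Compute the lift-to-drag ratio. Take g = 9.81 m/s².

L/D = 16.4

In steady level flight, lift balances weight: W = mg = 298000 × 9.81 = 2.9234×10^6 N.
q = ½ρv² = ½ × 0.529 × 233² = 14360 Pa.
Required CL = L/(qS) = 2.9234×10^6/(14360·335) = 0.6077.
CD = 0.0208 + 0.0439 × 0.6077² = 0.03701.
L/D = CL/CD = 0.6077 / 0.03701 = 16.4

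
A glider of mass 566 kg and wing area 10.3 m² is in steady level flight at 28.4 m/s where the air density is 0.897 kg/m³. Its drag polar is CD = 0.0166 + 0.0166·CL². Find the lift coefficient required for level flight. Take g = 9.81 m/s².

In steady level flight, lift balances weight: W = mg = 566 × 9.81 = 5552.5 N.
q = ½ρv² = ½ × 0.897 × 28.4² = 361.7 Pa.
Required CL = L/(qS) = 5552.5/(361.7·10.3) = 1.49.

CL = 1.49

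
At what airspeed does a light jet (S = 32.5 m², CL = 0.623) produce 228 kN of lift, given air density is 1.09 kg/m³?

L = ½ρv²S·CL ⇒ v = √(2L/(ρ·S·CL))
v = √(2 × 2.28×10^5 / (1.09 × 32.5 × 0.623)) = √20660 = 144 m/s

v = 144 m/s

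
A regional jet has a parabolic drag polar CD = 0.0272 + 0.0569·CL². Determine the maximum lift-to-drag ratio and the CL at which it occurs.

(L/D)max = 12.7, at CL = 0.691

For CD = CD0 + K·CL², (L/D)max occurs at CL* = √(CD0/K) and equals 1/(2√(K·CD0)).
(L/D)max = 1/(2√(0.0569 × 0.0272)) = 1/(2 × 0.03934) = 12.7
CL* = √(0.0272/0.0569) = 0.691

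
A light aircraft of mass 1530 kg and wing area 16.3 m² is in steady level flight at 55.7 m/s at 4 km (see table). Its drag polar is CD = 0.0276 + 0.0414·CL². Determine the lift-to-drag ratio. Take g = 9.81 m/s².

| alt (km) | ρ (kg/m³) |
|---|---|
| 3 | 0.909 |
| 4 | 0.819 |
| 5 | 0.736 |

L/D = 14.7

At 4 km, from the table: ρ = 0.819 kg/m³.
In steady level flight, lift balances weight: W = mg = 1530 × 9.81 = 15009 N.
Dynamic pressure q = 0.5 × 0.819 × 55.7² = 1270 Pa.
CL = W/(q·S) = 15009 / (1270 × 16.3) = 0.7248.
CD = 0.0276 + 0.0414 × 0.7248² = 0.04935.
L/D = CL/CD = 0.7248 / 0.04935 = 14.7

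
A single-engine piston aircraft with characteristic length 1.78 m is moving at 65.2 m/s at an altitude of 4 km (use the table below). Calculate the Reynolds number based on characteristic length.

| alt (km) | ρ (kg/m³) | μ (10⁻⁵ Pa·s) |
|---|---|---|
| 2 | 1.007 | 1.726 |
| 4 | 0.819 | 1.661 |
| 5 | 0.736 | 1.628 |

At 4 km, from the table: ρ = 0.819 kg/m³, μ = 1.661×10⁻⁵ Pa·s.
Re = ρ·v·c/μ = 0.819 × 65.2 × 1.78 / (1.661×10⁻⁵) = 5.72×10^6

Re = 5.72×10^6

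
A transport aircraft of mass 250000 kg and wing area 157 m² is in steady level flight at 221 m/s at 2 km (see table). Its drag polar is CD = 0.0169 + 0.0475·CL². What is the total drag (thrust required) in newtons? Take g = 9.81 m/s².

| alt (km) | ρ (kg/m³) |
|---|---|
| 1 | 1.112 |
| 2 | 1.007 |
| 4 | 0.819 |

At 2 km, from the table: ρ = 1.007 kg/m³.
In steady level flight, lift balances weight: W = mg = 250000 × 9.81 = 2.4525×10^6 N.
Dynamic pressure q = 0.5 × 1.007 × 221² = 24590 Pa.
CL = W/(q·S) = 2.4525×10^6 / (24590 × 157) = 0.6352.
CD = 0.0169 + 0.0475 × 0.6352² = 0.03607.
D = q·S·CD = 24590 × 157 × 0.03607 = 1.392×10^5 N

D = 1.39×10^5 N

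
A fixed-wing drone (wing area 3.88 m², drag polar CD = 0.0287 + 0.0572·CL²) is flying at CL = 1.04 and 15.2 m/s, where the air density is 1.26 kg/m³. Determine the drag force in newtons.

D = 51.1 N

CD = 0.0287 + 0.0572 × 1.04² = 0.09057
D = ½ρv²S·CD = ½ × 1.26 × 15.2² × 3.88 × 0.09057 = 51.1 N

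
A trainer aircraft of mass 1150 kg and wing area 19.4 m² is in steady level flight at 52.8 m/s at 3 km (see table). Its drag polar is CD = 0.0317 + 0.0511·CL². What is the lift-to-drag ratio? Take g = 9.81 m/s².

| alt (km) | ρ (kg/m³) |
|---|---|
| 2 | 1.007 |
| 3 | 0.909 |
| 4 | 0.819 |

L/D = 10.8

At 3 km, from the table: ρ = 0.909 kg/m³.
Level flight ⇒ L = W = m·g = 1150 × 9.81 = 11282 N.
Dynamic pressure q = 0.5 × 0.909 × 52.8² = 1267 Pa.
Required CL = L/(qS) = 11282/(1267·19.4) = 0.4589.
CD = 0.0317 + 0.0511 × 0.4589² = 0.04246.
L/D = CL/CD = 0.4589 / 0.04246 = 10.8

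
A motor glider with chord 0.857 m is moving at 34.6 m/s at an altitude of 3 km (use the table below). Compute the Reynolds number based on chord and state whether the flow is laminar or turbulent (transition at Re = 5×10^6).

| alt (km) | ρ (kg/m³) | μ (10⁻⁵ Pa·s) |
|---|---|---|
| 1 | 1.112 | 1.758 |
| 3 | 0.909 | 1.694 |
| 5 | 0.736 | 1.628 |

At 3 km, from the table: ρ = 0.909 kg/m³, μ = 1.694×10⁻⁵ Pa·s.
Re = ρ·v·c/μ = 0.909 × 34.6 × 0.857 / (1.694×10⁻⁵) = 1.59×10^6
Since 1.59×10^6 < 5×10^6, the flow is laminar.

Re = 1.59×10^6 (laminar)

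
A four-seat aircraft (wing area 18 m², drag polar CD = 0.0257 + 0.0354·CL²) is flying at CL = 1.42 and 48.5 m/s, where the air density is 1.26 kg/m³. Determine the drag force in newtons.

D = 2590 N

CD = 0.0257 + 0.0354 × 1.42² = 0.09708
D = ½ρv²S·CD = ½ × 1.26 × 48.5² × 18 × 0.09708 = 2590 N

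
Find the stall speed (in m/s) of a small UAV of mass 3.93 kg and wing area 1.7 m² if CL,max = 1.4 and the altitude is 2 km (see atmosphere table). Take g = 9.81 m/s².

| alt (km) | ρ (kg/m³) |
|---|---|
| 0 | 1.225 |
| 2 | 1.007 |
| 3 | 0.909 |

At 2 km, from the table: ρ = 1.007 kg/m³.
At stall, lift equals weight: L = W = m·g = 3.93 × 9.81 = 38.55 N.
V_stall = √(2W/(ρ·S·CL,max)) = √(2 × 38.55 / (1.007 × 1.7 × 1.4))
V_stall = √32.17 = 5.67 m/s

V_stall = 5.67 m/s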